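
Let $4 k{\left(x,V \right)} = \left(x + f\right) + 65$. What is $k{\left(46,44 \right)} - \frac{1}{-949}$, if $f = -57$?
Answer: $\frac{25625}{1898} \approx 13.501$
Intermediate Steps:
$k{\left(x,V \right)} = 2 + \frac{x}{4}$ ($k{\left(x,V \right)} = \frac{\left(x - 57\right) + 65}{4} = \frac{\left(-57 + x\right) + 65}{4} = \frac{8 + x}{4} = 2 + \frac{x}{4}$)
$k{\left(46,44 \right)} - \frac{1}{-949} = \left(2 + \frac{1}{4} \cdot 46\right) - \frac{1}{-949} = \left(2 + \frac{23}{2}\right) - - \frac{1}{949} = \frac{27}{2} + \frac{1}{949} = \frac{25625}{1898}$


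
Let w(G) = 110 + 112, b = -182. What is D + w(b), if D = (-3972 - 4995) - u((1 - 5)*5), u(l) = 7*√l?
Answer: -8745 - 14*I*√5 ≈ -8745.0 - 31.305*I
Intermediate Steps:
w(G) = 222
D = -8967 - 14*I*√5 (D = (-3972 - 4995) - 7*√((1 - 5)*5) = -8967 - 7*√(-4*5) = -8967 - 7*√(-20) = -8967 - 7*2*I*√5 = -8967 - 14*I*√5 ≈ -8967.0 - 31.305*I)
D + w(b) = (-8967 - 14*I*√5) + 222 = -8745 - 14*I*√5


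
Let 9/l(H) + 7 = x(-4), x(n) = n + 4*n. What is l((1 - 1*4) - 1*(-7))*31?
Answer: -31/3 ≈ -10.333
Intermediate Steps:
x(n) = 5*n
l(H) = -⅓ (l(H) = 9/(-7 + 5*(-4)) = 9/(-7 - 20) = 9/(-27) = 9*(-1/27) = -⅓)
l((1 - 1*4) - 1*(-7))*31 = -⅓*31 = -31/3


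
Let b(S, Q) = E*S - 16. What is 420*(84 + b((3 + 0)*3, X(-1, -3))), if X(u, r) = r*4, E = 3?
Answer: 39900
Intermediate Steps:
X(u, r) = 4*r
b(S, Q) = -16 + 3*S (b(S, Q) = 3*S - 16 = -16 + 3*S)
420*(84 + b((3 + 0)*3, X(-1, -3))) = 420*(84 + (-16 + 3*((3 + 0)*3))) = 420*(84 + (-16 + 3*(3*3))) = 420*(84 + (-16 + 3*9)) = 420*(84 + (-16 + 27)) = 420*(84 + 11) = 420*95 = 39900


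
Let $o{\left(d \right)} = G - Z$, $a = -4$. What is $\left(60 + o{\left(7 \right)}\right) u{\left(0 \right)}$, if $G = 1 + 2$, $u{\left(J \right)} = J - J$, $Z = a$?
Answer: $0$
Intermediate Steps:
$Z = -4$
$u{\left(J \right)} = 0$
$G = 3$
$o{\left(d \right)} = 7$ ($o{\left(d \right)} = 3 - -4 = 3 + 4 = 7$)
$\left(60 + o{\left(7 \right)}\right) u{\left(0 \right)} = \left(60 + 7\right) 0 = 67 \cdot 0 = 0$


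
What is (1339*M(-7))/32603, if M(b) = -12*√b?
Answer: -16068*I*√7/32603 ≈ -1.3039*I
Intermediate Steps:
(1339*M(-7))/32603 = (1339*(-12*I*√7))/32603 = (1339*(-12*I*√7))*(1/32603) = -16068*I*√7*(1/32603) = -16068*I*√7/32603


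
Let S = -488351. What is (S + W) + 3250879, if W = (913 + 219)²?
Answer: 4043952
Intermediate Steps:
W = 1281424 (W = 1132² = 1281424)
(S + W) + 3250879 = (-488351 + 1281424) + 3250879 = 793073 + 3250879 = 4043952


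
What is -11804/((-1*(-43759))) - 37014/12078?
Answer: -293710723/88086867 ≈ -3.3343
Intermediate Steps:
-11804/((-1*(-43759))) - 37014/12078 = -11804/43759 - 37014*1/12078 = -11804*1/43759 - 6169/2013 = -11804/43759 - 6169/2013 = -293710723/88086867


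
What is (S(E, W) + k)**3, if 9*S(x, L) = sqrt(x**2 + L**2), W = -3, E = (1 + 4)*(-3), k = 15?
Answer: (45 + sqrt(26))**3/27 ≈ 4657.2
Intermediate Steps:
E = -15 (E = 5*(-3) = -15)
S(x, L) = sqrt(L**2 + x**2)/9 (S(x, L) = sqrt(x**2 + L**2)/9 = sqrt(L**2 + x**2)/9)
(S(E, W) + k)**3 = (sqrt((-3)**2 + (-15)**2)/9 + 15)**3 = (sqrt(9 + 225)/9 + 15)**3 = (sqrt(234)/9 + 15)**3 = ((3*sqrt(26))/9 + 15)**3 = (sqrt(26)/3 + 15)**3 = (15 + sqrt(26)/3)**3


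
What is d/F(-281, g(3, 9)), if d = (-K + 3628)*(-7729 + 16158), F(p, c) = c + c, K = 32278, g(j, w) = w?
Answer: -40248475/3 ≈ -1.3416e+7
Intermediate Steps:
F(p, c) = 2*c
d = -241490850 (d = (-1*32278 + 3628)*(-7729 + 16158) = (-32278 + 3628)*8429 = -28650*8429 = -241490850)
d/F(-281, g(3, 9)) = -241490850/(2*9) = -241490850/18 = -241490850*1/18 = -40248475/3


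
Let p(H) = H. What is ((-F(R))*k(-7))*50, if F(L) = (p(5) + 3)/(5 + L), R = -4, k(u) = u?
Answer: 2800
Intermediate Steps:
F(L) = 8/(5 + L) (F(L) = (5 + 3)/(5 + L) = 8/(5 + L))
((-F(R))*k(-7))*50 = (-8/(5 - 4)*(-7))*50 = (-8/1*(-7))*50 = (-8*(-7))*50 = (-1*8*(-7))*50 = -8*(-7)*50 = 56*50 = 2800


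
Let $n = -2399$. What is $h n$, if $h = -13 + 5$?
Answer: $19192$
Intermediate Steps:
$h = -8$
$h n = \left(-8\right) \left(-2399\right) = 19192$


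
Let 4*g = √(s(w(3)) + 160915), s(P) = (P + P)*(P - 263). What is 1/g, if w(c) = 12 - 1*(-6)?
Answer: 4*√152095/152095 ≈ 0.010257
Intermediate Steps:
w(c) = 18 (w(c) = 12 + 6 = 18)
s(P) = 2*P*(-263 + P) (s(P) = (2*P)*(-263 + P) = 2*P*(-263 + P))
g = √152095/4 (g = √(2*18*(-263 + 18) + 160915)/4 = √(2*18*(-245) + 160915)/4 = √(-8820 + 160915)/4 = √152095/4 ≈ 97.498)
1/g = 1/(√152095/4) = 4*√152095/152095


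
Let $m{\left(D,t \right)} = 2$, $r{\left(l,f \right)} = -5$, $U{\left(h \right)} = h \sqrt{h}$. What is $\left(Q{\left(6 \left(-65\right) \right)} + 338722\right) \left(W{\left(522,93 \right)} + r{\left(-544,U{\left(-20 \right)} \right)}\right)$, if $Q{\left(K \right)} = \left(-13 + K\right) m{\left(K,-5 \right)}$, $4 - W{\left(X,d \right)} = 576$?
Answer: $-194977532$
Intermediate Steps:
$W{\left(X,d \right)} = -572$ ($W{\left(X,d \right)} = 4 - 576 = -572$)
$U{\left(h \right)} = h^{\frac{3}{2}}$
$Q{\left(K \right)} = -26 + 2 K$ ($Q{\left(K \right)} = \left(-13 + K\right) 2 = -26 + 2 K$)
$\left(Q{\left(6 \left(-65\right) \right)} + 338722\right) \left(W{\left(522,93 \right)} + r{\left(-544,U{\left(-20 \right)} \right)}\right) = \left(\left(-26 + 2 \cdot 6 \left(-65\right)\right) + 338722\right) \left(-572 - 5\right) = \left(\left(-26 + 2 \left(-390\right)\right) + 338722\right) \left(-577\right) = \left(\left(-26 - 780\right) + 338722\right) \left(-577\right) = \left(-806 + 338722\right) \left(-577\right) = 337916 \left(-577\right) = -194977532$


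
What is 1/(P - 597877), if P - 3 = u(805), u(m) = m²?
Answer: 1/50151 ≈ 1.9940e-5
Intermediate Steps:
P = 648028 (P = 3 + 805² = 3 + 648025 = 648028)
1/(P - 597877) = 1/(648028 - 597877) = 1/50151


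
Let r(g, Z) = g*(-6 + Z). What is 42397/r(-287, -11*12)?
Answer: 42397/39606 ≈ 1.0705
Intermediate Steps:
42397/r(-287, -11*12) = 42397/((-287*(-6 - 11*12))) = 42397/((-287*(-6 - 132))) = 42397/((-287*(-138))) = 42397/39606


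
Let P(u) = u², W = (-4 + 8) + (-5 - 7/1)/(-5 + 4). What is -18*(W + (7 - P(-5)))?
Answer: 36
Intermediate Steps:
W = 16 (W = 4 + (-5 - 7*1)/(-1) = 4 + (-5 - 7)*(-1) = 4 - 12*(-1) = 4 + 12 = 16)
-18*(W + (7 - P(-5))) = -18*(16 + (7 - 1*(-5)²)) = -18*(16 + (7 - 1*25)) = -18*(16 + (7 - 25)) = -18*(16 - 18) = -18*(-2) = 36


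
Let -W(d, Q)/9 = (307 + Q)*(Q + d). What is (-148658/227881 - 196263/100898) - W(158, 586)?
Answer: 137485655789407277/22992737138 ≈ 5.9795e+6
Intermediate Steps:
W(d, Q) = -9*(307 + Q)*(Q + d)
(-148658/227881 - 196263/100898) - W(158, 586) = (-148658/227881 - 196263/100898) - (-2763*586 - 2763*158 - 9*586² - 9*586*158) = (-148658*1/227881 - 196263*1/100898) - (-1619118 - 436554 - 9*343396 - 833292) = (-148658/227881 - 196263/100898) - (-1619118 - 436554 - 3090564 - 833292) = -59723903587/22992737138 - 1*(-5979528) = -59723903587/22992737138 + 5979528 = 137485655789407277/22992737138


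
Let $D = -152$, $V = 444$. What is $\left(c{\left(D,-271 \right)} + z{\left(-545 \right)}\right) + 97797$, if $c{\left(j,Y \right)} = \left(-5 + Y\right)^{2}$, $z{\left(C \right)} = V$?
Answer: $174417$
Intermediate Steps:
$z{\left(C \right)} = 444$
$\left(c{\left(D,-271 \right)} + z{\left(-545 \right)}\right) + 97797 = \left(\left(-5 - 271\right)^{2} + 444\right) + 97797 = \left(\left(-276\right)^{2} + 444\right) + 97797 = \left(76176 + 444\right) + 97797 = 76620 + 97797 = 174417$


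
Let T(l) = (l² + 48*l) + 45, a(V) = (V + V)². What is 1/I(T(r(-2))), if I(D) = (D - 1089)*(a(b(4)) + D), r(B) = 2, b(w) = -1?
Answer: -1/140656 ≈ -7.1095e-6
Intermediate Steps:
a(V) = 4*V² (a(V) = (2*V)² = 4*V²)
T(l) = 45 + l² + 48*l
I(D) = (-1089 + D)*(4 + D) (I(D) = (D - 1089)*(4*(-1)² + D) = (-1089 + D)*(4*1 + D) = (-1089 + D)*(4 + D))
1/I(T(r(-2))) = 1/(-4356 + (45 + 2² + 48*2)² - 1085*(45 + 2² + 48*2)) = 1/(-4356 + (45 + 4 + 96)² - 1085*(45 + 4 + 96)) = 1/(-4356 + 145² - 1085*145) = 1/(-4356 + 21025 - 157325) = 1/(-140656) = -1/140656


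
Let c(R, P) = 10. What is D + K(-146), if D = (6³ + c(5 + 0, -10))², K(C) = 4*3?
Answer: 51088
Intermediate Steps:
K(C) = 12
D = 51076 (D = (6³ + 10)² = (216 + 10)² = 226² = 51076)
D + K(-146) = 51076 + 12 = 51088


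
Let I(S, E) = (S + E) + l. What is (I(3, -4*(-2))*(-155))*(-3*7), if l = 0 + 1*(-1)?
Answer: 32550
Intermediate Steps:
l = -1 (l = 0 - 1 = -1)
I(S, E) = -1 + E + S (I(S, E) = (S + E) - 1 = (E + S) - 1 = -1 + E + S)
(I(3, -4*(-2))*(-155))*(-3*7) = ((-1 - 4*(-2) + 3)*(-155))*(-3*7) = ((-1 + 8 + 3)*(-155))*(-21) = (10*(-155))*(-21) = -1550*(-21) = 32550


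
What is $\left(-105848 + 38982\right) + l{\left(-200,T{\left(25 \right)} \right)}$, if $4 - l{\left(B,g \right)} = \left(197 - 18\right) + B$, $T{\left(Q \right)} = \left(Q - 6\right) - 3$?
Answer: $-66841$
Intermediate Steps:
$T{\left(Q \right)} = -9 + Q$ ($T{\left(Q \right)} = \left(-6 + Q\right) - 3 = -9 + Q$)
$l{\left(B,g \right)} = -175 - B$ ($l{\left(B,g \right)} = 4 - \left(\left(197 - 18\right) + B\right) = 4 - \left(179 + B\right) = -175 - B$)
$\left(-105848 + 38982\right) + l{\left(-200,T{\left(25 \right)} \right)} = \left(-105848 + 38982\right) - -25 = -66866 + \left(-175 + 200\right) = -66866 + 25 = -66841$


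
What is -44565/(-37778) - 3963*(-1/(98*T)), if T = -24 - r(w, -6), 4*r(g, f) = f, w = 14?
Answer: -17149463/27766830 ≈ -0.61762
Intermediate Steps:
r(g, f) = f/4
T = -45/2 (T = -24 - (-6)/4 = -24 - 1*(-3/2) = -24 + 3/2 = -45/2 ≈ -22.500)
-44565/(-37778) - 3963*(-1/(98*T)) = -44565/(-37778) - 3963/((-98*(-45/2))) = -44565*(-1/37778) - 3963/2205 = 44565/37778 - 3963*1/2205 = 44565/37778 - 1321/735 = -17149463/27766830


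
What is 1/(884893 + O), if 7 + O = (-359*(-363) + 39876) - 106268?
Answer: 1/948811 ≈ 1.0540e-6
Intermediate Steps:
O = 63918 (O = -7 + ((-359*(-363) + 39876) - 106268) = -7 + ((130317 + 39876) - 106268) = -7 + (170193 - 106268) = -7 + 63925 = 63918)
1/(884893 + O) = 1/(884893 + 63918) = 1/948811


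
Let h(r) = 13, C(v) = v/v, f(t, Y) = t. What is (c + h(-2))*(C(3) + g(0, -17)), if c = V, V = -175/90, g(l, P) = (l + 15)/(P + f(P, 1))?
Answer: 3781/612 ≈ 6.1781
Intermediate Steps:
g(l, P) = (15 + l)/(2*P) (g(l, P) = (l + 15)/(P + P) = (15 + l)/((2*P)) = (15 + l)*(1/(2*P)) = (15 + l)/(2*P))
C(v) = 1
V = -35/18 (V = -175*1/90 = -35/18 ≈ -1.9444)
c = -35/18 ≈ -1.9444
(c + h(-2))*(C(3) + g(0, -17)) = (-35/18 + 13)*(1 + (1/2)*(15 + 0)/(-17)) = 199*(1 + (1/2)*(-1/17)*15)/18 = 199*(1 - 15/34)/18 = (199/18)*(19/34) = 3781/612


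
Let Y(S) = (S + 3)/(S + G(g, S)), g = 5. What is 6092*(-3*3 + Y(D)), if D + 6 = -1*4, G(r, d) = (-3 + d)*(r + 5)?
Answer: -272617/5 ≈ -54523.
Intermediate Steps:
G(r, d) = (-3 + d)*(5 + r)
D = -10 (D = -6 - 1*4 = -6 - 4 = -10)
Y(S) = (3 + S)/(-30 + 11*S) (Y(S) = (S + 3)/(S + (-15 - 3*5 + 5*S + S*5)) = (3 + S)/(S + (-15 - 15 + 5*S + 5*S)) = (3 + S)/(S + (-30 + 10*S)) = (3 + S)/(-30 + 11*S))
6092*(-3*3 + Y(D)) = 6092*(-3*3 + (3 - 10)/(-30 + 11*(-10))) = 6092*(-9 - 7/(-30 - 110)) = 6092*(-9 - 7/(-140)) = 6092*(-9 - 1/140*(-7)) = 6092*(-9 + 1/20) = 6092*(-179/20) = -272617/5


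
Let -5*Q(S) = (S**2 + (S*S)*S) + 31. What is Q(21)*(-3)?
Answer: 29199/5 ≈ 5839.8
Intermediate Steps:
Q(S) = -31/5 - S**2/5 - S**3/5 (Q(S) = -((S**2 + (S*S)*S) + 31)/5 = -((S**2 + S**2*S) + 31)/5 = -((S**2 + S**3) + 31)/5 = -(31 + S**2 + S**3)/5 = -31/5 - S**2/5 - S**3/5)
Q(21)*(-3) = (-31/5 - 1/5*21**2 - 1/5*21**3)*(-3) = (-31/5 - 1/5*441 - 1/5*9261)*(-3) = (-31/5 - 441/5 - 9261/5)*(-3) = -9733/5*(-3) = 29199/5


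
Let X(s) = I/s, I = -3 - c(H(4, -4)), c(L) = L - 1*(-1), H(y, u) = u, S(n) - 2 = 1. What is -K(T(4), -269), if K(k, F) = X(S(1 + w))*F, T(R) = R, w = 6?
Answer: 0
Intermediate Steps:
S(n) = 3 (S(n) = 2 + 1 = 3)
c(L) = 1 + L (c(L) = L + 1 = 1 + L)
I = 0 (I = -3 - (1 - 4) = -3 - 1*(-3) = -3 + 3 = 0)
X(s) = 0 (X(s) = 0/s = 0)
K(k, F) = 0 (K(k, F) = 0*F = 0)
-K(T(4), -269) = -1*0 = 0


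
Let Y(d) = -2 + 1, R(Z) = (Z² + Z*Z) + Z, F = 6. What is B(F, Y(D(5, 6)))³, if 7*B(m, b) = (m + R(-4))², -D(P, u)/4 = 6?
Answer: 1544804416/343 ≈ 4.5038e+6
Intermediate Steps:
D(P, u) = -24 (D(P, u) = -4*6 = -24)
R(Z) = Z + 2*Z² (R(Z) = (Z² + Z²) + Z = 2*Z² + Z = Z + 2*Z²)
Y(d) = -1
B(m, b) = (28 + m)²/7 (B(m, b) = (m - 4*(1 + 2*(-4)))²/7 = (m - 4*(1 - 8))²/7 = (m - 4*(-7))²/7 = (m + 28)²/7 = (28 + m)²/7)
B(F, Y(D(5, 6)))³ = ((28 + 6)²/7)³ = ((⅐)*34²)³ = ((⅐)*1156)³ = (1156/7)³ = 1544804416/343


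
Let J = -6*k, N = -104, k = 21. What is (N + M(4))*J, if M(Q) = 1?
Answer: 12978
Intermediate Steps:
J = -126 (J = -6*21 = -126)
(N + M(4))*J = (-104 + 1)*(-126) = -103*(-126) = 12978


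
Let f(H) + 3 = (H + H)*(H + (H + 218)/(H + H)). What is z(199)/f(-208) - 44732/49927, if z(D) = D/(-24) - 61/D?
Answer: -3697878084275/4126877549064 ≈ -0.89605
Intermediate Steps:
z(D) = -61/D - D/24 (z(D) = D*(-1/24) - 61/D = -D/24 - 61/D = -61/D - D/24)
f(H) = -3 + 2*H*(H + (218 + H)/(2*H)) (f(H) = -3 + (H + H)*(H + (H + 218)/(H + H)) = -3 + (2*H)*(H + (218 + H)/((2*H))) = -3 + (2*H)*(H + (218 + H)*(1/(2*H))) = -3 + (2*H)*(H + (218 + H)/(2*H)) = -3 + 2*H*(H + (218 + H)/(2*H)))
z(199)/f(-208) - 44732/49927 = (-61/199 - 1/24*199)/(215 - 208 + 2*(-208)**2) - 44732/49927 = (-61*1/199 - 199/24)/(215 - 208 + 2*43264) - 44732*1/49927 = (-61/199 - 199/24)/(215 - 208 + 86528) - 44732/49927 = -41065/4776/86535 - 44732/49927 = -41065/4776*1/86535 - 44732/49927 = -8213/82658232 - 44732/49927 = -3697878084275/4126877549064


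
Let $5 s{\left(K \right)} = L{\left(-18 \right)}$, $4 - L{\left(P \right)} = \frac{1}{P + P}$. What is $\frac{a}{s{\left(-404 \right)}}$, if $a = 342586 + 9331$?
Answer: $\frac{12669012}{29} \approx 4.3686 \cdot 10^{5}$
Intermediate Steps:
$L{\left(P \right)} = 4 - \frac{1}{2 P}$ ($L{\left(P \right)} = 4 - \frac{1}{P + P} = 4 - \frac{1}{2 P}$)
$s{\left(K \right)} = \frac{29}{36}$ ($s{\left(K \right)} = \frac{4 - \frac{1}{2 \left(-18\right)}}{5} = \frac{4 - - \frac{1}{36}}{5} = \frac{4 + \frac{1}{36}}{5} = \frac{1}{5} \cdot \frac{145}{36} = \frac{29}{36}$)
$a = 351917$
$\frac{a}{s{\left(-404 \right)}} = \frac{351917}{\frac{29}{36}} = 351917 \cdot \frac{36}{29} = \frac{12669012}{29}$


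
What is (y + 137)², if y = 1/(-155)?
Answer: 450882756/24025 ≈ 18767.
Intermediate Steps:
y = -1/155 ≈ -0.0064516
(y + 137)² = (-1/155 + 137)² = (21234/155)² = 450882756/24025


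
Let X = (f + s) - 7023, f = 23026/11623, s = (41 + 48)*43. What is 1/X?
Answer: -11623/37124082 ≈ -0.00031309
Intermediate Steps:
s = 3827 (s = 89*43 = 3827)
f = 23026/11623 (f = 23026*(1/11623) = 23026/11623 ≈ 1.9811)
X = -37124082/11623 (X = (23026/11623 + 3827) - 7023 = 44504247/11623 - 7023 = -37124082/11623 ≈ -3194.0)
1/X = 1/(-37124082/11623) = -11623/37124082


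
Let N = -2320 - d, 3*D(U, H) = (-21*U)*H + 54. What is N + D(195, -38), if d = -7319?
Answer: 56887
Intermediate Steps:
D(U, H) = 18 - 7*H*U (D(U, H) = ((-21*U)*H + 54)/3 = (-21*H*U + 54)/3 = (54 - 21*H*U)/3 = 18 - 7*H*U)
N = 4999 (N = -2320 - 1*(-7319) = -2320 + 7319 = 4999)
N + D(195, -38) = 4999 + (18 - 7*(-38)*195) = 4999 + (18 + 51870) = 4999 + 51888 = 56887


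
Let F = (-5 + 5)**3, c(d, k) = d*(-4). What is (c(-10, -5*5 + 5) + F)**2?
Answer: 1600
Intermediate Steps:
c(d, k) = -4*d
F = 0 (F = 0**3 = 0)
(c(-10, -5*5 + 5) + F)**2 = (-4*(-10) + 0)**2 = (40 + 0)**2 = 40**2 = 1600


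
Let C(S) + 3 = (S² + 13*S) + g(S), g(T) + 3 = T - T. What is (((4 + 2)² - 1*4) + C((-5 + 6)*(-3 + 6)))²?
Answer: 5476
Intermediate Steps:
g(T) = -3 (g(T) = -3 + (T - T) = -3 + 0 = -3)
C(S) = -6 + S² + 13*S (C(S) = -3 + ((S² + 13*S) - 3) = -3 + (-3 + S² + 13*S) = -6 + S² + 13*S)
(((4 + 2)² - 1*4) + C((-5 + 6)*(-3 + 6)))² = (((4 + 2)² - 1*4) + (-6 + ((-5 + 6)*(-3 + 6))² + 13*((-5 + 6)*(-3 + 6))))² = ((6² - 4) + (-6 + (1*3)² + 13*(1*3)))² = ((36 - 4) + (-6 + 3² + 13*3))² = (32 + (-6 + 9 + 39))² = (32 + 42)² = 74² = 5476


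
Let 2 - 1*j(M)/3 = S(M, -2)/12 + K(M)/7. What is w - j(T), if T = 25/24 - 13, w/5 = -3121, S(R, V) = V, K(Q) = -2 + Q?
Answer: -874579/56 ≈ -15617.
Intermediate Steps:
w = -15605 (w = 5*(-3121) = -15605)
T = -287/24 (T = 25*(1/24) - 13 = 25/24 - 13 = -287/24 ≈ -11.958)
j(M) = 103/14 - 3*M/7 (j(M) = 6 - 3*(-2/12 + (-2 + M)/7) = 6 - 3*(-2*1/12 + (-2 + M)*(⅐)) = 6 - 3*(-⅙ + (-2/7 + M/7)) = 6 - 3*(-19/42 + M/7) = 6 + (19/14 - 3*M/7) = 103/14 - 3*M/7)
w - j(T) = -15605 - (103/14 - 3/7*(-287/24)) = -15605 - (103/14 + 41/8) = -15605 - 1*699/56 = -15605 - 699/56 = -874579/56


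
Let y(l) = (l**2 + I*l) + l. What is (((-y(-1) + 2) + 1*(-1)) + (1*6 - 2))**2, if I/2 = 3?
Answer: 121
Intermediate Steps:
I = 6 (I = 2*3 = 6)
y(l) = l**2 + 7*l (y(l) = (l**2 + 6*l) + l = l**2 + 7*l)
(((-y(-1) + 2) + 1*(-1)) + (1*6 - 2))**2 = (((-(-1)*(7 - 1) + 2) + 1*(-1)) + (1*6 - 2))**2 = (((-(-1)*6 + 2) - 1) + (6 - 2))**2 = (((-1*(-6) + 2) - 1) + 4)**2 = (((6 + 2) - 1) + 4)**2 = ((8 - 1) + 4)**2 = (7 + 4)**2 = 11**2 = 121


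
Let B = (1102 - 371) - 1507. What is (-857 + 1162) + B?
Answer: -471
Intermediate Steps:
B = -776 (B = 731 - 1507 = -776)
(-857 + 1162) + B = (-857 + 1162) - 776 = 305 - 776 = -471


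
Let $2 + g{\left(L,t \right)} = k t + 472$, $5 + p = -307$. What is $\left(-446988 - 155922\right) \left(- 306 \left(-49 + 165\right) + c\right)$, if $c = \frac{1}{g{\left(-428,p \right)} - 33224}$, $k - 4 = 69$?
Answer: $\frac{13204351209819}{617} \approx 2.1401 \cdot 10^{10}$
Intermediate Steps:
$k = 73$ ($k = 4 + 69 = 73$)
$p = -312$ ($p = -5 - 307 = -312$)
$g{\left(L,t \right)} = 470 + 73 t$ ($g{\left(L,t \right)} = -2 + \left(73 t + 472\right) = -2 + \left(472 + 73 t\right) = 470 + 73 t$)
$c = - \frac{1}{55530}$ ($c = \frac{1}{\left(470 + 73 \left(-312\right)\right) - 33224} = \frac{1}{\left(470 - 22776\right) - 33224} = \frac{1}{-22306 - 33224} = \frac{1}{-55530} = - \frac{1}{55530} \approx -1.8008 \cdot 10^{-5}$)
$\left(-446988 - 155922\right) \left(- 306 \left(-49 + 165\right) + c\right) = \left(-446988 - 155922\right) \left(- 306 \left(-49 + 165\right) - \frac{1}{55530}\right) = - 602910 \left(\left(-306\right) 116 - \frac{1}{55530}\right) = - 602910 \left(-35496 - \frac{1}{55530}\right) = \left(-602910\right) \left(- \frac{1971092881}{55530}\right) = \frac{13204351209819}{617}$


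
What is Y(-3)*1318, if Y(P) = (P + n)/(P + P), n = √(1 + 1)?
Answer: 659 - 659*√2/3 ≈ 348.34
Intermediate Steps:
n = √2 ≈ 1.4142
Y(P) = (P + √2)/(2*P) (Y(P) = (P + √2)/(P + P) = (P + √2)/((2*P)) = (P + √2)*(1/(2*P)) = (P + √2)/(2*P))
Y(-3)*1318 = ((½)*(-3 + √2)/(-3))*1318 = ((½)*(-⅓)*(-3 + √2))*1318 = (½ - √2/6)*1318 = 659 - 659*√2/3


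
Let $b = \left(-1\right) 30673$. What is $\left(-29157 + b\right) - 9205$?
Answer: $-69035$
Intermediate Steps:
$b = -30673$
$\left(-29157 + b\right) - 9205 = \left(-29157 - 30673\right) - 9205 = -59830 - 9205 = -69035$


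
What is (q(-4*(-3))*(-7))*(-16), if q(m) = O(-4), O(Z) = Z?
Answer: -448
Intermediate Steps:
q(m) = -4
(q(-4*(-3))*(-7))*(-16) = -4*(-7)*(-16) = 28*(-16) = -448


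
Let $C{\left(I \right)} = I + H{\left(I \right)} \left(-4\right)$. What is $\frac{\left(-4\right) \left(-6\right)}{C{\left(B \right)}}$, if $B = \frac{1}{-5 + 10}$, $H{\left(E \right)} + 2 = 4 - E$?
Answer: $- \frac{24}{7} \approx -3.4286$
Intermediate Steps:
$H{\left(E \right)} = 2 - E$ ($H{\left(E \right)} = -2 - \left(-4 + E\right) = 2 - E$)
$B = \frac{1}{5} \approx 0.2$
$C{\left(I \right)} = -8 + 5 I$ ($C{\left(I \right)} = I + \left(2 - I\right) \left(-4\right) = I + \left(-8 + 4 I\right) = -8 + 5 I$)
$\frac{\left(-4\right) \left(-6\right)}{C{\left(B \right)}} = \frac{\left(-4\right) \left(-6\right)}{-8 + 5 \cdot \frac{1}{5}} = \frac{24}{-8 + 1} = \frac{24}{-7} = 24 \left(- \frac{1}{7}\right) = - \frac{24}{7}$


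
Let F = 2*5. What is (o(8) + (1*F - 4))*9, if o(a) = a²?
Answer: 630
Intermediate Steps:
F = 10
(o(8) + (1*F - 4))*9 = (8² + (1*10 - 4))*9 = (64 + (10 - 4))*9 = (64 + 6)*9 = 70*9 = 630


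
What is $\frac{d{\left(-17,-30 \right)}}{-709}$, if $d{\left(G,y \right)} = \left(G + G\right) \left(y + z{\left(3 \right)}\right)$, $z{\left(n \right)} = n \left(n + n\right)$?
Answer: $- \frac{408}{709} \approx -0.57546$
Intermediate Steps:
$z{\left(n \right)} = 2 n^{2}$ ($z{\left(n \right)} = n 2 n = 2 n^{2}$)
$d{\left(G,y \right)} = 2 G \left(18 + y\right)$ ($d{\left(G,y \right)} = \left(G + G\right) \left(y + 2 \cdot 3^{2}\right) = 2 G \left(y + 2 \cdot 9\right) = 2 G \left(y + 18\right) = 2 G \left(18 + y\right)$)
$\frac{d{\left(-17,-30 \right)}}{-709} = \frac{2 \left(-17\right) \left(18 - 30\right)}{-709} = 2 \left(-17\right) \left(-12\right) \left(- \frac{1}{709}\right) = 408 \left(- \frac{1}{709}\right) = - \frac{408}{709}$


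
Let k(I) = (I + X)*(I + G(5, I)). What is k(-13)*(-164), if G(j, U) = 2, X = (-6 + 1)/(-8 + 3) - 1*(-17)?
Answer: 9020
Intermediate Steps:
X = 18 (X = -5/(-5) + 17 = -5*(-1/5) + 17 = 1 + 17 = 18)
k(I) = (2 + I)*(18 + I) (k(I) = (I + 18)*(I + 2) = (18 + I)*(2 + I) = (2 + I)*(18 + I))
k(-13)*(-164) = (36 + (-13)**2 + 20*(-13))*(-164) = (36 + 169 - 260)*(-164) = -55*(-164) = 9020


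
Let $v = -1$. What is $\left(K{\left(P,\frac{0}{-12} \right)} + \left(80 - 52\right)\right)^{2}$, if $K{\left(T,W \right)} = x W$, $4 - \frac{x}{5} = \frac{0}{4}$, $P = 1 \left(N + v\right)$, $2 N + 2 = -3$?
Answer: $784$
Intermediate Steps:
$N = - \frac{5}{2}$ ($N = -1 + \frac{1}{2} \left(-3\right) = -1 - \frac{3}{2} = - \frac{5}{2} \approx -2.5$)
$P = - \frac{7}{2}$ ($P = 1 \left(- \frac{5}{2} - 1\right) = 1 \left(- \frac{7}{2}\right) = - \frac{7}{2} \approx -3.5$)
$x = 20$ ($x = 20 - 5 \cdot \frac{0}{4} = 20 - 5 \cdot 0 \cdot \frac{1}{4} = 20 - 0 = 20 + 0 = 20$)
$K{\left(T,W \right)} = 20 W$
$\left(K{\left(P,\frac{0}{-12} \right)} + \left(80 - 52\right)\right)^{2} = \left(20 \frac{0}{-12} + \left(80 - 52\right)\right)^{2} = \left(20 \cdot 0 \left(- \frac{1}{12}\right) + \left(80 - 52\right)\right)^{2} = \left(20 \cdot 0 + 28\right)^{2} = \left(0 + 28\right)^{2} = 28^{2} = 784$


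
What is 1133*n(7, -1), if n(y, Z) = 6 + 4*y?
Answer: 38522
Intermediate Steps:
1133*n(7, -1) = 1133*(6 + 4*7) = 1133*(6 + 28) = 1133*34 = 38522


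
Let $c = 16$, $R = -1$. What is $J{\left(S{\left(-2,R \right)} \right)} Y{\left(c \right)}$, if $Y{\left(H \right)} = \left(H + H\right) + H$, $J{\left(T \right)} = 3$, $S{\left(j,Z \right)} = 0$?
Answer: $144$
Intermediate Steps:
$Y{\left(H \right)} = 3 H$ ($Y{\left(H \right)} = 2 H + H = 3 H$)
$J{\left(S{\left(-2,R \right)} \right)} Y{\left(c \right)} = 3 \cdot 3 \cdot 16 = 3 \cdot 48 = 144$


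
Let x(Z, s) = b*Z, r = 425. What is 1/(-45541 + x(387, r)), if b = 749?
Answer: 1/244322 ≈ 4.0930e-6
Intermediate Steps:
x(Z, s) = 749*Z
1/(-45541 + x(387, r)) = 1/(-45541 + 749*387) = 1/(-45541 + 289863) = 1/244322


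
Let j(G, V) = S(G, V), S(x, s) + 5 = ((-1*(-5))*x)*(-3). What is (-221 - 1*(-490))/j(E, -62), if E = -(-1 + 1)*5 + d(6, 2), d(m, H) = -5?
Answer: 269/70 ≈ 3.8429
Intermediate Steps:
S(x, s) = -5 - 15*x (S(x, s) = -5 + ((-1*(-5))*x)*(-3) = -5 + (5*x)*(-3) = -5 - 15*x)
E = -5 (E = -(-1 + 1)*5 - 5 = -0*5 - 5 = -1*0 - 5 = 0 - 5 = -5)
j(G, V) = -5 - 15*G
(-221 - 1*(-490))/j(E, -62) = (-221 - 1*(-490))/(-5 - 15*(-5)) = (-221 + 490)/(-5 + 75) = 269/70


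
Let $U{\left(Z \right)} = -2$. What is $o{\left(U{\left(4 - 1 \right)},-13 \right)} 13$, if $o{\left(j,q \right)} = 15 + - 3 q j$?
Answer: $-819$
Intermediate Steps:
$o{\left(j,q \right)} = 15 - 3 j q$
$o{\left(U{\left(4 - 1 \right)},-13 \right)} 13 = \left(15 - \left(-6\right) \left(-13\right)\right) 13 = \left(15 - 78\right) 13 = \left(-63\right) 13 = -819$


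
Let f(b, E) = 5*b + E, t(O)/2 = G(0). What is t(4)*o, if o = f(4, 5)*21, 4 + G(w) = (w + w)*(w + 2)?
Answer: -4200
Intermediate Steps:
G(w) = -4 + 2*w*(2 + w) (G(w) = -4 + (w + w)*(w + 2) = -4 + (2*w)*(2 + w) = -4 + 2*w*(2 + w))
t(O) = -8 (t(O) = 2*(-4 + 2*0² + 4*0) = 2*(-4 + 2*0 + 0) = 2*(-4 + 0 + 0) = 2*(-4) = -8)
f(b, E) = E + 5*b
o = 525 (o = (5 + 5*4)*21 = (5 + 20)*21 = 25*21 = 525)
t(4)*o = -8*525 = -4200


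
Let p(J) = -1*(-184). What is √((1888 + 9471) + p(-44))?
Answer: √11543 ≈ 107.44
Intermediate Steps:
p(J) = 184
√((1888 + 9471) + p(-44)) = √((1888 + 9471) + 184) = √(11359 + 184) = √11543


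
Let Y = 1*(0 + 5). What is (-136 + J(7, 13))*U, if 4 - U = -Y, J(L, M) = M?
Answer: -1107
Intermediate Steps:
Y = 5 (Y = 1*5 = 5)
U = 9 (U = 4 - (-1)*5 = 4 - 1*(-5) = 4 + 5 = 9)
(-136 + J(7, 13))*U = (-136 + 13)*9 = -123*9 = -1107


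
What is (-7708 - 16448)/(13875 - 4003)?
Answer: -6039/2468 ≈ -2.4469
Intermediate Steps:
(-7708 - 16448)/(13875 - 4003) = -24156/9872 = -24156*1/9872 = -6039/2468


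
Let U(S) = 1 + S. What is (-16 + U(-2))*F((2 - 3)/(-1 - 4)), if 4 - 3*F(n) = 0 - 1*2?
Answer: -34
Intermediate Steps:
F(n) = 2 (F(n) = 4/3 - (0 - 1*2)/3 = 4/3 - (0 - 2)/3 = 4/3 - 1/3*(-2) = 4/3 + 2/3 = 2)
(-16 + U(-2))*F((2 - 3)/(-1 - 4)) = (-16 + (1 - 2))*2 = (-16 - 1)*2 = -17*2 = -34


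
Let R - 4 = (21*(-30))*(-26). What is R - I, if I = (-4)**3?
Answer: 16448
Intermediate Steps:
I = -64
R = 16384 (R = 4 + (21*(-30))*(-26) = 4 - 630*(-26) = 4 + 16380 = 16384)
R - I = 16384 - 1*(-64) = 16384 + 64 = 16448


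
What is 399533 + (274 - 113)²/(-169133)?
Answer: 67574188968/169133 ≈ 3.9953e+5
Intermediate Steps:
399533 + (274 - 113)²/(-169133) = 399533 + 161²*(-1/169133) = 399533 + 25921*(-1/169133) = 399533 - 25921/169133 = 67574188968/169133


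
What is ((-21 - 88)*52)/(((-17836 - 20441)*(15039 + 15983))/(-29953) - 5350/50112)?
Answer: -4253847421824/29752143254989 ≈ -0.14298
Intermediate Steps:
((-21 - 88)*52)/(((-17836 - 20441)*(15039 + 15983))/(-29953) - 5350/50112) = (-109*52)/(-38277*31022*(-1/29953) - 5350*1/50112) = -5668/(-1187429094*(-1/29953) - 2675/25056) = -5668/(1187429094/29953 - 2675/25056) = -5668/29752143254989/750502368 = -5668*750502368/29752143254989 = -4253847421824/29752143254989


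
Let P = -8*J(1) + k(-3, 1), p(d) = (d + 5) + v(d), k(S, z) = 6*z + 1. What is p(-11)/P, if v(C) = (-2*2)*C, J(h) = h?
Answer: -38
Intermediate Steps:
k(S, z) = 1 + 6*z
v(C) = -4*C
p(d) = 5 - 3*d (p(d) = (d + 5) - 4*d = (5 + d) - 4*d = 5 - 3*d)
P = -1 (P = -8*1 + (1 + 6*1) = -8 + (1 + 6) = -8 + 7 = -1)
p(-11)/P = (5 - 3*(-11))/(-1) = (5 + 33)*(-1) = 38*(-1) = -38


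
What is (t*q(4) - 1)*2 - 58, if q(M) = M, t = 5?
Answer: -20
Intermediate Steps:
(t*q(4) - 1)*2 - 58 = (5*4 - 1)*2 - 58 = (20 - 1)*2 - 58 = 19*2 - 58 = 38 - 58 = -20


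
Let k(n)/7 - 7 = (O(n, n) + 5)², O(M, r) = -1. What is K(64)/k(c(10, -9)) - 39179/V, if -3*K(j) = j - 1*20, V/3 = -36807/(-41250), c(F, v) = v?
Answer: -86733051086/5925927 ≈ -14636.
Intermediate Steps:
k(n) = 161 (k(n) = 49 + 7*(-1 + 5)² = 49 + 7*4² = 49 + 7*16 = 49 + 112 = 161)
V = 36807/13750 (V = 3*(-36807/(-41250)) = 3*(-36807*(-1/41250)) = 3*(12269/13750) = 36807/13750 ≈ 2.6769)
K(j) = 20/3 - j/3 (K(j) = -(j - 1*20)/3 = -(j - 20)/3 = -(-20 + j)/3 = 20/3 - j/3)
K(64)/k(c(10, -9)) - 39179/V = (20/3 - ⅓*64)/161 - 39179/36807/13750 = (20/3 - 64/3)*(1/161) - 39179*13750/36807 = -44/3*1/161 - 538711250/36807 = -44/483 - 538711250/36807 = -86733051086/5925927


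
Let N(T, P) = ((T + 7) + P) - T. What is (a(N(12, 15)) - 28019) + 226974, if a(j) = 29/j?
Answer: 4377039/22 ≈ 1.9896e+5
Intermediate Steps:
N(T, P) = 7 + P (N(T, P) = ((7 + T) + P) - T = (7 + P + T) - T = 7 + P)
(a(N(12, 15)) - 28019) + 226974 = (29/(7 + 15) - 28019) + 226974 = (29/22 - 28019) + 226974 = -616389/22 + 226974 = 4377039/22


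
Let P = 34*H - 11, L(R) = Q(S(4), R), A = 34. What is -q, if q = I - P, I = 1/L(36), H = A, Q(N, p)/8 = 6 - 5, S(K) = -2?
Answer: 9159/8 ≈ 1144.9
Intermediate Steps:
Q(N, p) = 8 (Q(N, p) = 8*(6 - 5) = 8*1 = 8)
H = 34
L(R) = 8
P = 1145 (P = 34*34 - 11 = 1156 - 11 = 1145)
I = ⅛ (I = 1/8 = ⅛ ≈ 0.12500)
q = -9159/8 (q = ⅛ - 1*1145 = ⅛ - 1145 = -9159/8 ≈ -1144.9)
-q = -1*(-9159/8) = 9159/8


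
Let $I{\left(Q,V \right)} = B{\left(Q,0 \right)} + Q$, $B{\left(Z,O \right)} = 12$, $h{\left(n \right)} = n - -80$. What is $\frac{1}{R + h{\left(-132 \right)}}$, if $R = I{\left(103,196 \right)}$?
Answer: $\frac{1}{63} \approx 0.015873$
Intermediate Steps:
$h{\left(n \right)} = 80 + n$ ($h{\left(n \right)} = n + 80 = 80 + n$)
$I{\left(Q,V \right)} = 12 + Q$
$R = 115$ ($R = 12 + 103 = 115$)
$\frac{1}{R + h{\left(-132 \right)}} = \frac{1}{115 + \left(80 - 132\right)} = \frac{1}{115 - 52} = \frac{1}{63}$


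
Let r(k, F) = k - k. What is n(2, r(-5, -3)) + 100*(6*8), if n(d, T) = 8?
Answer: 4808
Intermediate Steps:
r(k, F) = 0
n(2, r(-5, -3)) + 100*(6*8) = 8 + 100*(6*8) = 8 + 100*48 = 8 + 4800 = 4808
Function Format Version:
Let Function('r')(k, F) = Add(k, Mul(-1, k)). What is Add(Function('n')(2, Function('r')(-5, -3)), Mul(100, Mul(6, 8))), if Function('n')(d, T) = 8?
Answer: 4808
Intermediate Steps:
Function('r')(k, F) = 0
Add(Function('n')(2, Function('r')(-5, -3)), Mul(100, Mul(6, 8))) = Add(8, Mul(100, Mul(6, 8))) = Add(8, Mul(100, 48)) = Add(8, 4800) = 4808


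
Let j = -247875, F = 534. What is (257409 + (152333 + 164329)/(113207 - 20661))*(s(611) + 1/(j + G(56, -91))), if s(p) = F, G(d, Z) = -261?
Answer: 131524585549631627/956833094 ≈ 1.3746e+8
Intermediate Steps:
s(p) = 534
(257409 + (152333 + 164329)/(113207 - 20661))*(s(611) + 1/(j + G(56, -91))) = (257409 + (152333 + 164329)/(113207 - 20661))*(534 + 1/(-247875 - 261)) = (257409 + 316662/92546)*(534 + 1/(-248136)) = (257409 + 316662*(1/92546))*(534 - 1/248136) = (257409 + 158331/46273)*(132504623/248136) = (11911244988/46273)*(132504623/248136) = 131524585549631627/956833094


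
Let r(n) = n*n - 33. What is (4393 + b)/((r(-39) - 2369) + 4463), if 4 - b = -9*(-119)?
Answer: 1663/1791 ≈ 0.92853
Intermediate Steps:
r(n) = -33 + n² (r(n) = n² - 33 = -33 + n²)
b = -1067 (b = 4 - (-9)*(-119) = 4 - 1*1071 = 4 - 1071 = -1067)
(4393 + b)/((r(-39) - 2369) + 4463) = (4393 - 1067)/(((-33 + (-39)²) - 2369) + 4463) = 3326/(((-33 + 1521) - 2369) + 4463) = 3326/((1488 - 2369) + 4463) = 3326/(-881 + 4463) = 3326/3582 = 3326*(1/3582) = 1663/1791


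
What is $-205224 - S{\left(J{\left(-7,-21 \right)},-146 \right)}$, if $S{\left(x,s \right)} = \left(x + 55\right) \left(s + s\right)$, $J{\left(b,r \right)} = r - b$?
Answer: $-193252$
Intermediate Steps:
$S{\left(x,s \right)} = 2 s \left(55 + x\right)$ ($S{\left(x,s \right)} = \left(55 + x\right) 2 s = 2 s \left(55 + x\right)$)
$-205224 - S{\left(J{\left(-7,-21 \right)},-146 \right)} = -205224 - 2 \left(-146\right) \left(55 - 14\right) = -205224 - 2 \left(-146\right) 41 = -205224 - -11972 = -205224 + 11972 = -193252$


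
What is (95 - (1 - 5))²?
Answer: 9801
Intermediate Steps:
(95 - (1 - 5))² = (95 - 1*(-4))² = (95 + 4)² = 99² = 9801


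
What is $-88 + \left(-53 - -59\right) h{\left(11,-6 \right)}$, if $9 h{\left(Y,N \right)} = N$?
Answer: $-92$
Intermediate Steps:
$h{\left(Y,N \right)} = \frac{N}{9}$
$-88 + \left(-53 - -59\right) h{\left(11,-6 \right)} = -88 + \left(-53 - -59\right) \frac{1}{9} \left(-6\right) = -88 + \left(-53 + 59\right) \left(- \frac{2}{3}\right) = -88 + 6 \left(- \frac{2}{3}\right) = -88 - 4 = -92$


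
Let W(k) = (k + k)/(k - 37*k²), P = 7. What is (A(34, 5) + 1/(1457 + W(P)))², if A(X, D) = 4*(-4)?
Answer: 9042668452609/35325954304 ≈ 255.98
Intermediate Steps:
W(k) = 2*k/(k - 37*k²) (W(k) = (2*k)/(k - 37*k²) = 2*k/(k - 37*k²))
A(X, D) = -16
(A(34, 5) + 1/(1457 + W(P)))² = (-16 + 1/(1457 - 2/(-1 + 37*7)))² = (-16 + 1/(1457 - 2/(-1 + 259)))² = (-16 + 1/(1457 - 2/258))² = (-16 + 1/(1457 - 2*1/258))² = (-16 + 1/(1457 - 1/129))² = (-16 + 1/(187952/129))² = (-16 + 129/187952)² = (-3007103/187952)² = 9042668452609/35325954304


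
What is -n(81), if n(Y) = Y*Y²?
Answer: -531441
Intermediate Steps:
n(Y) = Y³
-n(81) = -1*81³ = -1*531441 = -531441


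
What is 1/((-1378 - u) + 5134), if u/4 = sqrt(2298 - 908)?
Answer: 939/3521324 + sqrt(1390)/3521324 ≈ 0.00027725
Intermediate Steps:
u = 4*sqrt(1390) (u = 4*sqrt(2298 - 908) = 4*sqrt(1390) ≈ 149.13)
1/((-1378 - u) + 5134) = 1/((-1378 - 4*sqrt(1390)) + 5134) = 1/(3756 - 4*sqrt(1390))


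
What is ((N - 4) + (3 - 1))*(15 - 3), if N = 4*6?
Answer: 264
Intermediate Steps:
N = 24
((N - 4) + (3 - 1))*(15 - 3) = ((24 - 4) + (3 - 1))*(15 - 3) = (20 + 2)*12 = 22*12 = 264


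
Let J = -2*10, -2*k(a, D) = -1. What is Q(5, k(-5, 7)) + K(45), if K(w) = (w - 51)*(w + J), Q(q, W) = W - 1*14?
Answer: -327/2 ≈ -163.50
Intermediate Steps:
k(a, D) = ½ (k(a, D) = -½*(-1) = ½)
Q(q, W) = -14 + W (Q(q, W) = W - 14 = -14 + W)
J = -20
K(w) = (-51 + w)*(-20 + w) (K(w) = (w - 51)*(w - 20) = (-51 + w)*(-20 + w))
Q(5, k(-5, 7)) + K(45) = (-14 + ½) + (1020 + 45² - 71*45) = -27/2 + (1020 + 2025 - 3195) = -27/2 - 150 = -327/2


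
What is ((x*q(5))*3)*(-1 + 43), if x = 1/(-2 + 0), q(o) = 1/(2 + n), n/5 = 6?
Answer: -63/32 ≈ -1.9688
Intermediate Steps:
n = 30 (n = 5*6 = 30)
q(o) = 1/32 (q(o) = 1/(2 + 30) = 1/32)
x = -½ (x = 1/(-2) = -½ ≈ -0.50000)
((x*q(5))*3)*(-1 + 43) = (-½*1/32*3)*(-1 + 43) = -1/64*3*42 = -3/64*42 = -63/32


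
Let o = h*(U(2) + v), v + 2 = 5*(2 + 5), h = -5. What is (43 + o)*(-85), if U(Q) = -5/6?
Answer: 60095/6 ≈ 10016.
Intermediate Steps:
v = 33 (v = -2 + 5*(2 + 5) = -2 + 5*7 = -2 + 35 = 33)
U(Q) = -⅚ (U(Q) = -5*⅙ = -⅚)
o = -965/6 (o = -5*(-⅚ + 33) = -5*193/6 = -965/6 ≈ -160.83)
(43 + o)*(-85) = (43 - 965/6)*(-85) = -707/6*(-85) = 60095/6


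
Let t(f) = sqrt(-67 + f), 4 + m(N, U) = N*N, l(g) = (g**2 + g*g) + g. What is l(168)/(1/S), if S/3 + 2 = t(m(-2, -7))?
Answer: -339696 + 169848*I*sqrt(67) ≈ -3.397e+5 + 1.3903e+6*I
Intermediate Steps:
l(g) = g + 2*g**2 (l(g) = (g**2 + g**2) + g = 2*g**2 + g = g + 2*g**2)
m(N, U) = -4 + N**2 (m(N, U) = -4 + N*N = -4 + N**2)
S = -6 + 3*I*sqrt(67) (S = -6 + 3*sqrt(-67 + (-4 + (-2)**2)) = -6 + 3*sqrt(-67 + (-4 + 4)) = -6 + 3*sqrt(-67 + 0) = -6 + 3*sqrt(-67) = -6 + 3*(I*sqrt(67)) = -6 + 3*I*sqrt(67) ≈ -6.0 + 24.556*I)
l(168)/(1/S) = (168*(1 + 2*168))/(1/(-6 + 3*I*sqrt(67))) = (168*(1 + 336))*(-6 + 3*I*sqrt(67)) = (168*337)*(-6 + 3*I*sqrt(67)) = 56616*(-6 + 3*I*sqrt(67)) = -339696 + 169848*I*sqrt(67)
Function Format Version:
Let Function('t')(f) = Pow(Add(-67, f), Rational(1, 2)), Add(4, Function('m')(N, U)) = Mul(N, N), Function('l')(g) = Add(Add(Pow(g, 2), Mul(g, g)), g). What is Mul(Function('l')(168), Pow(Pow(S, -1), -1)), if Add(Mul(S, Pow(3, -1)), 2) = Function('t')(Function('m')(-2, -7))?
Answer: Add(-339696, Mul(169848, I, Pow(67, Rational(1, 2)))) ≈ Add(-3.3970e+5, Mul(1.3903e+6, I))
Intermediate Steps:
Function('l')(g) = Add(g, Mul(2, Pow(g, 2))) (Function('l')(g) = Add(Add(Pow(g, 2), Pow(g, 2)), g) = Add(Mul(2, Pow(g, 2)), g) = Add(g, Mul(2, Pow(g, 2))))
Function('m')(N, U) = Add(-4, Pow(N, 2)) (Function('m')(N, U) = Add(-4, Mul(N, N)) = Add(-4, Pow(N, 2)))
S = Add(-6, Mul(3, I, Pow(67, Rational(1, 2)))) (S = Add(-6, Mul(3, Pow(Add(-67, Add(-4, Pow(-2, 2))), Rational(1, 2)))) = Add(-6, Mul(3, Pow(Add(-67, Add(-4, 4)), Rational(1, 2)))) = Add(-6, Mul(3, Pow(Add(-67, 0), Rational(1, 2)))) = Add(-6, Mul(3, Pow(-67, Rational(1, 2)))) = Add(-6, Mul(3, Mul(I, Pow(67, Rational(1, 2))))) = Add(-6, Mul(3, I, Pow(67, Rational(1, 2)))) ≈ Add(-6.0000, Mul(24.556, I)))
Mul(Function('l')(168), Pow(Pow(S, -1), -1)) = Mul(Mul(168, Add(1, Mul(2, 168))), Pow(Pow(Add(-6, Mul(3, I, Pow(67, Rational(1, 2)))), -1), -1)) = Mul(Mul(168, Add(1, 336)), Add(-6, Mul(3, I, Pow(67, Rational(1, 2))))) = Mul(Mul(168, 337), Add(-6, Mul(3, I, Pow(67, Rational(1, 2))))) = Mul(56616, Add(-6, Mul(3, I, Pow(67, Rational(1, 2))))) = Add(-339696, Mul(169848, I, Pow(67, Rational(1, 2))))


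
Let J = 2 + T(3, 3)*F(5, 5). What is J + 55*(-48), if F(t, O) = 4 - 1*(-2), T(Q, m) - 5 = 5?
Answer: -2578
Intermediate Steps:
T(Q, m) = 10 (T(Q, m) = 5 + 5 = 10)
F(t, O) = 6 (F(t, O) = 4 + 2 = 6)
J = 62 (J = 2 + 10*6 = 2 + 60 = 62)
J + 55*(-48) = 62 + 55*(-48) = 62 - 2640 = -2578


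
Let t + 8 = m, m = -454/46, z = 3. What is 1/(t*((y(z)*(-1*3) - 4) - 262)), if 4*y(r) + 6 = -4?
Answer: 46/212487 ≈ 0.00021648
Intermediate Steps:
m = -227/23 (m = -454*1/46 = -227/23 ≈ -9.8696)
y(r) = -5/2 (y(r) = -3/2 + (¼)*(-4) = -3/2 - 1 = -5/2)
t = -411/23 (t = -8 - 227/23 = -411/23 ≈ -17.870)
1/(t*((y(z)*(-1*3) - 4) - 262)) = 1/(-411*((-(-5)*3/2 - 4) - 262)/23) = 1/(-411*((-5/2*(-3) - 4) - 262)/23) = 1/(-411*((15/2 - 4) - 262)/23) = 1/(-411*(7/2 - 262)/23) = 1/(-411/23*(-517/2)) = 1/(212487/46) = 46/212487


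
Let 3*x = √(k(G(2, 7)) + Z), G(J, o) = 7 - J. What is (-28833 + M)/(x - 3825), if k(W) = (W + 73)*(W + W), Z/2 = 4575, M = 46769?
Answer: -41163120/8777713 - 17936*√9930/43888565 ≈ -4.7302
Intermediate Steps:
Z = 9150 (Z = 2*4575 = 9150)
k(W) = 2*W*(73 + W) (k(W) = (73 + W)*(2*W) = 2*W*(73 + W))
x = √9930/3 (x = √(2*(7 - 1*2)*(73 + (7 - 1*2)) + 9150)/3 = √(2*(7 - 2)*(73 + (7 - 2)) + 9150)/3 = √(2*5*(73 + 5) + 9150)/3 = √(2*5*78 + 9150)/3 = √(780 + 9150)/3 = √9930/3 ≈ 33.216)
(-28833 + M)/(x - 3825) = (-28833 + 46769)/(√9930/3 - 3825) = 17936/(-3825 + √9930/3)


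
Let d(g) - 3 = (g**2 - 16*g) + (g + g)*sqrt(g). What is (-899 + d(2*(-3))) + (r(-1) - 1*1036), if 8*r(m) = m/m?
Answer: -14399/8 - 12*I*sqrt(6) ≈ -1799.9 - 29.394*I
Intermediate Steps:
d(g) = 3 + g**2 - 16*g + 2*g**(3/2) (d(g) = 3 + ((g**2 - 16*g) + (g + g)*sqrt(g)) = 3 + ((g**2 - 16*g) + (2*g)*sqrt(g)) = 3 + ((g**2 - 16*g) + 2*g**(3/2)) = 3 + (g**2 - 16*g + 2*g**(3/2)) = 3 + g**2 - 16*g + 2*g**(3/2))
r(m) = 1/8 (r(m) = (m/m)/8 = (1/8)*1 = 1/8)
(-899 + d(2*(-3))) + (r(-1) - 1*1036) = (-899 + (3 + (2*(-3))**2 - 32*(-3) + 2*(2*(-3))**(3/2))) + (1/8 - 1*1036) = (-899 + (3 + (-6)**2 - 16*(-6) + 2*(-6)**(3/2))) + (1/8 - 1036) = (-899 + (3 + 36 + 96 + 2*(-6*I*sqrt(6)))) - 8287/8 = (-899 + (3 + 36 + 96 - 12*I*sqrt(6))) - 8287/8 = (-899 + (135 - 12*I*sqrt(6))) - 8287/8 = (-764 - 12*I*sqrt(6)) - 8287/8 = -14399/8 - 12*I*sqrt(6)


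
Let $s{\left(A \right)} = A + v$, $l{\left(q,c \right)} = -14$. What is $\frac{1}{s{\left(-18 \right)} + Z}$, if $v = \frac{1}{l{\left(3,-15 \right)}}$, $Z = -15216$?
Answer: $- \frac{14}{213277} \approx -6.5642 \cdot 10^{-5}$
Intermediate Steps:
$v = - \frac{1}{14}$ ($v = \frac{1}{-14} = - \frac{1}{14} \approx -0.071429$)
$s{\left(A \right)} = - \frac{1}{14} + A$ ($s{\left(A \right)} = A - \frac{1}{14} = - \frac{1}{14} + A$)
$\frac{1}{s{\left(-18 \right)} + Z} = \frac{1}{\left(- \frac{1}{14} - 18\right) - 15216} = \frac{1}{- \frac{253}{14} - 15216} = \frac{1}{- \frac{213277}{14}} = - \frac{14}{213277}$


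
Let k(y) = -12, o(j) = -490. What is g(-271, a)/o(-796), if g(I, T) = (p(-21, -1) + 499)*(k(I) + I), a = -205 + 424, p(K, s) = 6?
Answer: 28583/98 ≈ 291.66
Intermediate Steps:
a = 219
g(I, T) = -6060 + 505*I (g(I, T) = (6 + 499)*(-12 + I) = 505*(-12 + I) = -6060 + 505*I)
g(-271, a)/o(-796) = (-6060 + 505*(-271))/(-490) = (-6060 - 136855)*(-1/490) = -142915*(-1/490) = 28583/98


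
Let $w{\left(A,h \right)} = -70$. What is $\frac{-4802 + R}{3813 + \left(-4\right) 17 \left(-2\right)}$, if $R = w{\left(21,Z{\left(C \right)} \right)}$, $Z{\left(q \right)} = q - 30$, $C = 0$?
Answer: $- \frac{4872}{3949} \approx -1.2337$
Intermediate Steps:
$Z{\left(q \right)} = -30 + q$ ($Z{\left(q \right)} = q - 30 = -30 + q$)
$R = -70$
$\frac{-4802 + R}{3813 + \left(-4\right) 17 \left(-2\right)} = \frac{-4802 - 70}{3813 + \left(-4\right) 17 \left(-2\right)} = - \frac{4872}{3813 - -136} = - \frac{4872}{3813 + 136} = - \frac{4872}{3949}$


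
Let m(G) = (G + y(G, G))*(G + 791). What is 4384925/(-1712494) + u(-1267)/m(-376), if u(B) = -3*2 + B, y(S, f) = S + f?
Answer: -1025245543069/400826345640 ≈ -2.5578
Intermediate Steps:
m(G) = 3*G*(791 + G) (m(G) = (G + (G + G))*(G + 791) = (G + 2*G)*(791 + G) = (3*G)*(791 + G) = 3*G*(791 + G))
u(B) = -6 + B
4384925/(-1712494) + u(-1267)/m(-376) = 4384925/(-1712494) + (-6 - 1267)/((3*(-376)*(791 - 376))) = 4384925*(-1/1712494) - 1273/(3*(-376)*415) = -4384925/1712494 - 1273/(-468120) = -4384925/1712494 - 1273*(-1/468120) = -4384925/1712494 + 1273/468120 = -1025245543069/400826345640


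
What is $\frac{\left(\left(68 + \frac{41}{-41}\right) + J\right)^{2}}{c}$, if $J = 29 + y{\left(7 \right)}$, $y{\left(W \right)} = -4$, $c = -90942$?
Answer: $- \frac{184}{1977} \approx -0.09307$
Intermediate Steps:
$J = 25$ ($J = 29 - 4 = 25$)
$\frac{\left(\left(68 + \frac{41}{-41}\right) + J\right)^{2}}{c} = \frac{\left(\left(68 + \frac{41}{-41}\right) + 25\right)^{2}}{-90942} = \left(\left(68 + 41 \left(- \frac{1}{41}\right)\right) + 25\right)^{2} \left(- \frac{1}{90942}\right) = \left(\left(68 - 1\right) + 25\right)^{2} \left(- \frac{1}{90942}\right) = \left(67 + 25\right)^{2} \left(- \frac{1}{90942}\right) = 92^{2} \left(- \frac{1}{90942}\right) = 8464 \left(- \frac{1}{90942}\right) = - \frac{184}{1977}$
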